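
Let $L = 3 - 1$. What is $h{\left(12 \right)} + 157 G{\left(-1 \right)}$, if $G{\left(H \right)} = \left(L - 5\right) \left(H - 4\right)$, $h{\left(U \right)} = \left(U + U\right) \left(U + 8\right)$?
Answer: $2835$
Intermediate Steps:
$L = 2$ ($L = 3 - 1 = 2$)
$h{\left(U \right)} = 2 U \left(8 + U\right)$
$G{\left(H \right)} = 12 - 3 H$ ($G{\left(H \right)} = \left(2 - 5\right) \left(H - 4\right) = - 3 \left(-4 + H\right) = 12 - 3 H$)
$h{\left(12 \right)} + 157 G{\left(-1 \right)} = 2 \cdot 12 \left(8 + 12\right) + 157 \left(12 - -3\right) = 2 \cdot 12 \cdot 20 + 157 \left(12 + 3\right) = 480 + 157 \cdot 15 = 480 + 2355 = 2835$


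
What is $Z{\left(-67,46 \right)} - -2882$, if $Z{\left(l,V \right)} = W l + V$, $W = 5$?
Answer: $2593$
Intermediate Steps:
$Z{\left(l,V \right)} = V + 5 l$ ($Z{\left(l,V \right)} = 5 l + V = V + 5 l$)
$Z{\left(-67,46 \right)} - -2882 = \left(46 + 5 \left(-67\right)\right) - -2882 = \left(46 - 335\right) + 2882 = -289 + 2882 = 2593$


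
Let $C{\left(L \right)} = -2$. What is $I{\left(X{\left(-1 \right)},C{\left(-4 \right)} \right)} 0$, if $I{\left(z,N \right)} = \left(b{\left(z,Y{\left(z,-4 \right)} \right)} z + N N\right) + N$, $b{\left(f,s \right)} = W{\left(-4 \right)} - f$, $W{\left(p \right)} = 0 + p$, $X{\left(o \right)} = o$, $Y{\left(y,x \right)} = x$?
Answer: $0$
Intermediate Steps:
$W{\left(p \right)} = p$
$b{\left(f,s \right)} = -4 - f$
$I{\left(z,N \right)} = N + N^{2} + z \left(-4 - z\right)$ ($I{\left(z,N \right)} = \left(\left(-4 - z\right) z + N N\right) + N = \left(z \left(-4 - z\right) + N^{2}\right) + N = \left(N^{2} + z \left(-4 - z\right)\right) + N = N + N^{2} + z \left(-4 - z\right)$)
$I{\left(X{\left(-1 \right)},C{\left(-4 \right)} \right)} 0 = \left(-2 + \left(-2\right)^{2} - - (4 - 1)\right) 0 = \left(-2 + 4 - \left(-1\right) 3\right) 0 = \left(-2 + 4 + 3\right) 0 = 5 \cdot 0 = 0$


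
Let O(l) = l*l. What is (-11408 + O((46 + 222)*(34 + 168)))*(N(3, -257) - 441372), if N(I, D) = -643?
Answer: -1295411189322320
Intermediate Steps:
O(l) = l²
(-11408 + O((46 + 222)*(34 + 168)))*(N(3, -257) - 441372) = (-11408 + ((46 + 222)*(34 + 168))²)*(-643 - 441372) = (-11408 + (268*202)²)*(-442015) = (-11408 + 54136²)*(-442015) = (-11408 + 2930706496)*(-442015) = 2930695088*(-442015) = -1295411189322320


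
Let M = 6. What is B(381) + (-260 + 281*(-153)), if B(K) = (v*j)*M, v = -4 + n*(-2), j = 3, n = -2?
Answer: -43253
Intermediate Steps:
v = 0 (v = -4 - 2*(-2) = -4 + 4 = 0)
B(K) = 0 (B(K) = (0*3)*6 = 0*6 = 0)
B(381) + (-260 + 281*(-153)) = 0 + (-260 + 281*(-153)) = 0 + (-260 - 42993) = 0 - 43253 = -43253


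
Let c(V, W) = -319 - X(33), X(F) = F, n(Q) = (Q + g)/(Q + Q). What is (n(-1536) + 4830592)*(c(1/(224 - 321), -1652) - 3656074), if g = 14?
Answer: -13564956668729549/768 ≈ -1.7663e+13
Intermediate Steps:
n(Q) = (14 + Q)/(2*Q) (n(Q) = (Q + 14)/(Q + Q) = (14 + Q)/((2*Q)) = (14 + Q)*(1/(2*Q)) = (14 + Q)/(2*Q))
c(V, W) = -352 (c(V, W) = -319 - 1*33 = -319 - 33 = -352)
(n(-1536) + 4830592)*(c(1/(224 - 321), -1652) - 3656074) = ((½)*(14 - 1536)/(-1536) + 4830592)*(-352 - 3656074) = ((½)*(-1/1536)*(-1522) + 4830592)*(-3656426) = (761/1536 + 4830592)*(-3656426) = (7419790073/1536)*(-3656426) = -13564956668729549/768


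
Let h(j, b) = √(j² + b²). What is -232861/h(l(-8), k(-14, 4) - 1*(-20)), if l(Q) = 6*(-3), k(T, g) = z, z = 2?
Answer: -232861*√202/404 ≈ -8192.0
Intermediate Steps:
k(T, g) = 2
l(Q) = -18
h(j, b) = √(b² + j²)
-232861/h(l(-8), k(-14, 4) - 1*(-20)) = -232861/√((2 - 1*(-20))² + (-18)²) = -232861/√((2 + 20)² + 324) = -232861/√(22² + 324) = -232861/√(484 + 324) = -232861*√202/404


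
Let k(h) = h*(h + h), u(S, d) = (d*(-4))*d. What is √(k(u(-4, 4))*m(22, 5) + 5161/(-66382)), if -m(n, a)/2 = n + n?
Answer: I*√3176678974529406/66382 ≈ 849.06*I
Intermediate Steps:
u(S, d) = -4*d² (u(S, d) = (-4*d)*d = -4*d²)
m(n, a) = -4*n (m(n, a) = -2*(n + n) = -4*n)
k(h) = 2*h² (k(h) = h*(2*h) = 2*h²)
√(k(u(-4, 4))*m(22, 5) + 5161/(-66382)) = √((2*(-4*4²)²)*(-4*22) + 5161/(-66382)) = √((2*(-4*16)²)*(-88) + 5161*(-1/66382)) = √((2*(-64)²)*(-88) - 5161/66382) = √((2*4096)*(-88) - 5161/66382) = √(8192*(-88) - 5161/66382) = √(-720896 - 5161/66382) = √(-47854523433/66382) = I*√3176678974529406/66382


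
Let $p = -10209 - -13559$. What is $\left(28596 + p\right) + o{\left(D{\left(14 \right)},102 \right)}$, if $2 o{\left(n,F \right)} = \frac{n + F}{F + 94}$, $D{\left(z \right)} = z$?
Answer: $\frac{3130737}{98} \approx 31946.0$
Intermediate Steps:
$p = 3350$ ($p = -10209 + 13559 = 3350$)
$o{\left(n,F \right)} = \frac{F + n}{2 \left(94 + F\right)}$ ($o{\left(n,F \right)} = \frac{\left(n + F\right) \frac{1}{F + 94}}{2} = \frac{\left(F + n\right) \frac{1}{94 + F}}{2} = \frac{\frac{1}{94 + F} \left(F + n\right)}{2} = \frac{F + n}{2 \left(94 + F\right)}$)
$\left(28596 + p\right) + o{\left(D{\left(14 \right)},102 \right)} = \left(28596 + 3350\right) + \frac{102 + 14}{2 \left(94 + 102\right)} = 31946 + \frac{1}{2} \cdot \frac{1}{196} \cdot 116 = 31946 + \frac{29}{98} = \frac{3130737}{98}$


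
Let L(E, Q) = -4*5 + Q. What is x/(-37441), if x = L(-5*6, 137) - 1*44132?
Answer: 44015/37441 ≈ 1.1756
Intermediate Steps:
L(E, Q) = -20 + Q
x = -44015 (x = (-20 + 137) - 1*44132 = 117 - 44132 = -44015)
x/(-37441) = -44015/(-37441) = -44015*(-1/37441) = 44015/37441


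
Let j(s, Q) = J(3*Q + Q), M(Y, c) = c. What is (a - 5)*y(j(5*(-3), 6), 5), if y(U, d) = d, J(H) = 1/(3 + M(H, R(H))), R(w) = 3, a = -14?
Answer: -95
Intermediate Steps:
J(H) = ⅙ (J(H) = 1/(3 + 3) = 1/6 = ⅙)
j(s, Q) = ⅙
(a - 5)*y(j(5*(-3), 6), 5) = (-14 - 5)*5 = -19*5 = -95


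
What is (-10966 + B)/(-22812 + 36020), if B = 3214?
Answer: -969/1651 ≈ -0.58692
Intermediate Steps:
(-10966 + B)/(-22812 + 36020) = (-10966 + 3214)/(-22812 + 36020) = -7752/13208 = -7752*1/13208 = -969/1651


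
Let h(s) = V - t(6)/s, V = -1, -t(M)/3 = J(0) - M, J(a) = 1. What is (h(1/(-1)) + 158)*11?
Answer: 1892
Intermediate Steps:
t(M) = -3 + 3*M (t(M) = -3*(1 - M) = -3 + 3*M)
h(s) = -1 - 15/s (h(s) = -1 - (-3 + 3*6)/s = -1 - (-3 + 18)/s = -1 - 15/s)
(h(1/(-1)) + 158)*11 = ((-15 - 1/(-1))/(1/(-1)) + 158)*11 = ((-15 - 1*(-1))/(-1) + 158)*11 = (-(-15 + 1) + 158)*11 = (-1*(-14) + 158)*11 = (14 + 158)*11 = 172*11 = 1892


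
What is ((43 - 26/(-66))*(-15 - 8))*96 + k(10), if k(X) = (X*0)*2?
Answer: -1053952/11 ≈ -95814.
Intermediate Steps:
k(X) = 0 (k(X) = 0*2 = 0)
((43 - 26/(-66))*(-15 - 8))*96 + k(10) = ((43 - 26/(-66))*(-15 - 8))*96 + 0 = ((43 - 26*(-1/66))*(-23))*96 + 0 = ((43 + 13/33)*(-23))*96 + 0 = ((1432/33)*(-23))*96 + 0 = -32936/33*96 + 0 = -1053952/11 + 0 = -1053952/11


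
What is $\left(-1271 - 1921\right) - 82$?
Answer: $-3274$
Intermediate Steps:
$\left(-1271 - 1921\right) - 82 = -3192 - 82 = -3274$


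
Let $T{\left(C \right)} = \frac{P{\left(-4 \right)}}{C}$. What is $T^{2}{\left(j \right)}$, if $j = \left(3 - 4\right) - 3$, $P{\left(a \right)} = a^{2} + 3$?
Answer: $\frac{361}{16} \approx 22.563$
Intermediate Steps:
$P{\left(a \right)} = 3 + a^{2}$
$j = -4$ ($j = -1 - 3 = -4$)
$T{\left(C \right)} = \frac{19}{C}$ ($T{\left(C \right)} = \frac{3 + \left(-4\right)^{2}}{C} = \frac{3 + 16}{C} = \frac{19}{C}$)
$T^{2}{\left(j \right)} = \left(\frac{19}{-4}\right)^{2} = \left(19 \left(- \frac{1}{4}\right)\right)^{2} = \left(- \frac{19}{4}\right)^{2} = \frac{361}{16}$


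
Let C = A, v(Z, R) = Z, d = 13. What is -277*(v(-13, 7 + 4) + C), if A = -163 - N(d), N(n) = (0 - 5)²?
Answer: 55677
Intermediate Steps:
N(n) = 25 (N(n) = (-5)² = 25)
A = -188 (A = -163 - 1*25 = -163 - 25 = -188)
C = -188
-277*(v(-13, 7 + 4) + C) = -277*(-13 - 188) = -277*(-201) = 55677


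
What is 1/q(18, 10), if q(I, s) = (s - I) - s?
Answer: -1/18 ≈ -0.055556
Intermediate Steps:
q(I, s) = -I
1/q(18, 10) = 1/(-1*18) = 1/(-18) = -1/18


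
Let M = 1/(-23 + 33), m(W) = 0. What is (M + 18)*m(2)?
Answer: 0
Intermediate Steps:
M = ⅒ (M = 1/10 = ⅒ ≈ 0.10000)
(M + 18)*m(2) = (⅒ + 18)*0 = (181/10)*0 = 0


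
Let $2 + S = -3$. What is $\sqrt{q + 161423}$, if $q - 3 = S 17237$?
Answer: $\sqrt{75241} \approx 274.3$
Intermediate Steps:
$S = -5$ ($S = -2 - 3 = -5$)
$q = -86182$ ($q = 3 - 86185 = -86182$)
$\sqrt{q + 161423} = \sqrt{-86182 + 161423} = \sqrt{75241}$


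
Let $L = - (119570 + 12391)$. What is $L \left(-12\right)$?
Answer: $1583532$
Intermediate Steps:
$L = -131961$ ($L = \left(-1\right) 131961 = -131961$)
$L \left(-12\right) = \left(-131961\right) \left(-12\right) = 1583532$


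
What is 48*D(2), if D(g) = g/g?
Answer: 48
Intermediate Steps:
D(g) = 1
48*D(2) = 48*1 = 48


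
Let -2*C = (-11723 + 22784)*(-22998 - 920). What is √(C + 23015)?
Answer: √132301514 ≈ 11502.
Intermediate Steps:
C = 132278499 (C = -(-11723 + 22784)*(-22998 - 920)/2 = -11061*(-23918)/2 = -½*(-264556998) = 132278499)
√(C + 23015) = √(132278499 + 23015) = √132301514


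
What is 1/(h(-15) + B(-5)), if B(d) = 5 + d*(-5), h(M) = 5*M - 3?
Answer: -1/48 ≈ -0.020833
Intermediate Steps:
h(M) = -3 + 5*M
B(d) = 5 - 5*d
1/(h(-15) + B(-5)) = 1/((-3 + 5*(-15)) + (5 - 5*(-5))) = 1/((-3 - 75) + (5 + 25)) = 1/(-78 + 30) = 1/(-48) = -1/48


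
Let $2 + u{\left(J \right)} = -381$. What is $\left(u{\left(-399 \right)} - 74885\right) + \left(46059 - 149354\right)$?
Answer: $-178563$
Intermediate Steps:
$u{\left(J \right)} = -383$ ($u{\left(J \right)} = -2 - 381 = -383$)
$\left(u{\left(-399 \right)} - 74885\right) + \left(46059 - 149354\right) = \left(-383 - 74885\right) + \left(46059 - 149354\right) = -75268 + \left(46059 - 149354\right) = -75268 - 103295 = -178563$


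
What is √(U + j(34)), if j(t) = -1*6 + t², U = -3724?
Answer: 3*I*√286 ≈ 50.735*I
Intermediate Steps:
j(t) = -6 + t²
√(U + j(34)) = √(-3724 + (-6 + 34²)) = √(-3724 + (-6 + 1156)) = √(-3724 + 1150) = √(-2574) = 3*I*√286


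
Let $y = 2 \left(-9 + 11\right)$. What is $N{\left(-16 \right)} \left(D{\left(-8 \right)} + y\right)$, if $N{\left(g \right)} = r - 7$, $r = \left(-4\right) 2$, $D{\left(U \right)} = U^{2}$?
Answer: $-1020$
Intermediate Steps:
$r = -8$
$y = 4$ ($y = 2 \cdot 2 = 4$)
$N{\left(g \right)} = -15$ ($N{\left(g \right)} = -8 - 7 = -15$)
$N{\left(-16 \right)} \left(D{\left(-8 \right)} + y\right) = - 15 \left(\left(-8\right)^{2} + 4\right) = - 15 \left(64 + 4\right) = \left(-15\right) 68 = -1020$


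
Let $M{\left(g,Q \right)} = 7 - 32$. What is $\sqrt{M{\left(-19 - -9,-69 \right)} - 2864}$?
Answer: $3 i \sqrt{321} \approx 53.749 i$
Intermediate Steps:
$M{\left(g,Q \right)} = -25$ ($M{\left(g,Q \right)} = 7 - 32 = -25$)
$\sqrt{M{\left(-19 - -9,-69 \right)} - 2864} = \sqrt{-25 - 2864} = \sqrt{-2889} = 3 i \sqrt{321}$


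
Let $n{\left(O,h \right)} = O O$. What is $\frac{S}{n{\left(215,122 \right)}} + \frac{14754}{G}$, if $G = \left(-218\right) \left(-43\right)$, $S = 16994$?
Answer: $\frac{9782621}{5038525} \approx 1.9416$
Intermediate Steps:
$n{\left(O,h \right)} = O^{2}$
$G = 9374$
$\frac{S}{n{\left(215,122 \right)}} + \frac{14754}{G} = \frac{16994}{215^{2}} + \frac{14754}{9374} = \frac{16994}{46225} + 14754 \cdot \frac{1}{9374} = 16994 \cdot \frac{1}{46225} + \frac{7377}{4687} = \frac{16994}{46225} + \frac{7377}{4687} = \frac{9782621}{5038525}$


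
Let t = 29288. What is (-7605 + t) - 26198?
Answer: -4515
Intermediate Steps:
(-7605 + t) - 26198 = (-7605 + 29288) - 26198 = 21683 - 26198 = -4515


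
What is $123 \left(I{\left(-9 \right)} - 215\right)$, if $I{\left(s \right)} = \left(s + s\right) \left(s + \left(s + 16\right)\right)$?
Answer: $-22017$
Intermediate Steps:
$I{\left(s \right)} = 2 s \left(16 + 2 s\right)$ ($I{\left(s \right)} = 2 s \left(s + \left(16 + s\right)\right) = 2 s \left(16 + 2 s\right)$)
$123 \left(I{\left(-9 \right)} - 215\right) = 123 \left(4 \left(-9\right) \left(8 - 9\right) - 215\right) = 123 \left(4 \left(-9\right) \left(-1\right) - 215\right) = 123 \left(36 - 215\right) = 123 \left(-179\right) = -22017$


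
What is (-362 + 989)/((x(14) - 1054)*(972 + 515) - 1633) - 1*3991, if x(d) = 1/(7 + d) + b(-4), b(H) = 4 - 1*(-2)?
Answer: -130739992849/32758702 ≈ -3991.0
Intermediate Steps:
b(H) = 6 (b(H) = 4 + 2 = 6)
x(d) = 6 + 1/(7 + d) (x(d) = 1/(7 + d) + 6 = 6 + 1/(7 + d))
(-362 + 989)/((x(14) - 1054)*(972 + 515) - 1633) - 1*3991 = (-362 + 989)/(((43 + 6*14)/(7 + 14) - 1054)*(972 + 515) - 1633) - 1*3991 = 627/(((43 + 84)/21 - 1054)*1487 - 1633) - 3991 = 627/(((1/21)*127 - 1054)*1487 - 1633) - 3991 = 627/((127/21 - 1054)*1487 - 1633) - 3991 = 627/(-22007/21*1487 - 1633) - 3991 = 627/(-32724409/21 - 1633) - 3991 = 627/(-32758702/21) - 3991 = 627*(-21/32758702) - 3991 = -13167/32758702 - 3991 = -130739992849/32758702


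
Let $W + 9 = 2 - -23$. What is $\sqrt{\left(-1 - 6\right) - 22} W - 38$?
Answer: $-38 + 16 i \sqrt{29} \approx -38.0 + 86.163 i$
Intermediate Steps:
$W = 16$ ($W = -9 + \left(2 - -23\right) = -9 + \left(2 + 23\right) = -9 + 25 = 16$)
$\sqrt{\left(-1 - 6\right) - 22} W - 38 = \sqrt{\left(-1 - 6\right) - 22} \cdot 16 - 38 = \sqrt{-7 - 22} \cdot 16 - 38 = \sqrt{-29} \cdot 16 - 38 = i \sqrt{29} \cdot 16 - 38 = 16 i \sqrt{29} - 38 = -38 + 16 i \sqrt{29}$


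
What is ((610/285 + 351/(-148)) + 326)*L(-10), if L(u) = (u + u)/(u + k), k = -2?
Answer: 13740925/25308 ≈ 542.95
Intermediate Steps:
L(u) = 2*u/(-2 + u) (L(u) = (u + u)/(u - 2) = (2*u)/(-2 + u) = 2*u/(-2 + u))
((610/285 + 351/(-148)) + 326)*L(-10) = ((610/285 + 351/(-148)) + 326)*(2*(-10)/(-2 - 10)) = ((610*(1/285) + 351*(-1/148)) + 326)*(2*(-10)/(-12)) = ((122/57 - 351/148) + 326)*(2*(-10)*(-1/12)) = (-1951/8436 + 326)*(5/3) = (2748185/8436)*(5/3) = 13740925/25308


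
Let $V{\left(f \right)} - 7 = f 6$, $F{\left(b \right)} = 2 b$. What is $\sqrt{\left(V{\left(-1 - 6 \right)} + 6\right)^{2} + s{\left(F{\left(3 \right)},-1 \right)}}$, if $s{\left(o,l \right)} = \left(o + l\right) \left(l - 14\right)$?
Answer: $\sqrt{766} \approx 27.677$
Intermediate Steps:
$s{\left(o,l \right)} = \left(-14 + l\right) \left(l + o\right)$ ($s{\left(o,l \right)} = \left(l + o\right) \left(-14 + l\right) = \left(-14 + l\right) \left(l + o\right)$)
$V{\left(f \right)} = 7 + 6 f$ ($V{\left(f \right)} = 7 + f 6 = 7 + 6 f$)
$\sqrt{\left(V{\left(-1 - 6 \right)} + 6\right)^{2} + s{\left(F{\left(3 \right)},-1 \right)}} = \sqrt{\left(\left(7 + 6 \left(-1 - 6\right)\right) + 6\right)^{2} - \left(-14 - 1 + 6 + 14 \cdot 2 \cdot 3\right)} = \sqrt{\left(\left(7 + 6 \left(-1 - 6\right)\right) + 6\right)^{2} + \left(1 + 14 - 84 - 6\right)} = \sqrt{\left(\left(7 + 6 \left(-7\right)\right) + 6\right)^{2} + \left(1 + 14 - 84 - 6\right)} = \sqrt{\left(\left(7 - 42\right) + 6\right)^{2} - 75} = \sqrt{\left(-35 + 6\right)^{2} - 75} = \sqrt{\left(-29\right)^{2} - 75} = \sqrt{841 - 75} = \sqrt{766}$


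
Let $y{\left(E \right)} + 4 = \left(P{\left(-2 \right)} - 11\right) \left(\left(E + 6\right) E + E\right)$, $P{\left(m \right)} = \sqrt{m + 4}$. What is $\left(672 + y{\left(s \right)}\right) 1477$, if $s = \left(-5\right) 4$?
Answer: $-3237584 + 384020 \sqrt{2} \approx -2.6945 \cdot 10^{6}$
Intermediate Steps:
$P{\left(m \right)} = \sqrt{4 + m}$
$s = -20$
$y{\left(E \right)} = -4 + \left(-11 + \sqrt{2}\right) \left(E + E \left(6 + E\right)\right)$ ($y{\left(E \right)} = -4 + \left(\sqrt{4 - 2} - 11\right) \left(\left(E + 6\right) E + E\right) = -4 + \left(\sqrt{2} - 11\right) \left(\left(6 + E\right) E + E\right) = -4 + \left(-11 + \sqrt{2}\right) \left(E \left(6 + E\right) + E\right) = -4 + \left(-11 + \sqrt{2}\right) \left(E + E \left(6 + E\right)\right)$)
$\left(672 + y{\left(s \right)}\right) 1477 = \left(672 - \left(-1536 + 4400 + 140 \sqrt{2} - \sqrt{2} \left(-20\right)^{2}\right)\right) 1477 = \left(672 - \left(2864 + 140 \sqrt{2} - \sqrt{2} \cdot 400\right)\right) 1477 = \left(672 - \left(2864 - 260 \sqrt{2}\right)\right) 1477 = \left(-2192 + 260 \sqrt{2}\right) 1477 = -3237584 + 384020 \sqrt{2}$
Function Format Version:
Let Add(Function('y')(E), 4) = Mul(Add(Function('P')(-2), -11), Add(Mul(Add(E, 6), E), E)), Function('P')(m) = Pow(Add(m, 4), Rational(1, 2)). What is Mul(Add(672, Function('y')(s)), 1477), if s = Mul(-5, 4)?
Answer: Add(-3237584, Mul(384020, Pow(2, Rational(1, 2)))) ≈ -2.6945e+6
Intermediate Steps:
Function('P')(m) = Pow(Add(4, m), Rational(1, 2))
s = -20
Function('y')(E) = Add(-4, Mul(Add(-11, Pow(2, Rational(1, 2))), Add(E, Mul(E, Add(6, E))))) (Function('y')(E) = Add(-4, Mul(Add(Pow(Add(4, -2), Rational(1, 2)), -11), Add(Mul(Add(E, 6), E), E))) = Add(-4, Mul(Add(Pow(2, Rational(1, 2)), -11), Add(Mul(Add(6, E), E), E))) = Add(-4, Mul(Add(-11, Pow(2, Rational(1, 2))), Add(Mul(E, Add(6, E)), E))) = Add(-4, Mul(Add(-11, Pow(2, Rational(1, 2))), Add(E, Mul(E, Add(6, E))))))
Mul(Add(672, Function('y')(s)), 1477) = Mul(Add(672, Add(-4, Mul(-77, -20), Mul(-11, Pow(-20, 2)), Mul(Pow(2, Rational(1, 2)), Pow(-20, 2)), Mul(7, -20, Pow(2, Rational(1, 2))))), 1477) = Mul(Add(672, Add(-4, 1540, Mul(-11, 400), Mul(Pow(2, Rational(1, 2)), 400), Mul(-140, Pow(2, Rational(1, 2))))), 1477) = Mul(Add(672, Add(-4, 1540, -4400, Mul(400, Pow(2, Rational(1, 2))), Mul(-140, Pow(2, Rational(1, 2))))), 1477) = Mul(Add(672, Add(-2864, Mul(260, Pow(2, Rational(1, 2))))), 1477) = Mul(Add(-2192, Mul(260, Pow(2, Rational(1, 2)))), 1477) = Add(-3237584, Mul(384020, Pow(2, Rational(1, 2))))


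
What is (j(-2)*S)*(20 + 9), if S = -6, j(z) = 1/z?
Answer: 87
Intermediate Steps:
(j(-2)*S)*(20 + 9) = (-6/(-2))*(20 + 9) = -½*(-6)*29 = 3*29 = 87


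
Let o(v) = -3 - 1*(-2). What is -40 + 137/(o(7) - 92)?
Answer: -3857/93 ≈ -41.473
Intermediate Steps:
o(v) = -1 (o(v) = -3 + 2 = -1)
-40 + 137/(o(7) - 92) = -40 + 137/(-1 - 92) = -40 + 137/(-93) = -40 - 1/93*137 = -40 - 137/93 = -3857/93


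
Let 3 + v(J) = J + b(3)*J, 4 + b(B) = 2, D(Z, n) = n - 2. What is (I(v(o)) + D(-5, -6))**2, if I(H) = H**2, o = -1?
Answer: 16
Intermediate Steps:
D(Z, n) = -2 + n
b(B) = -2 (b(B) = -4 + 2 = -2)
v(J) = -3 - J (v(J) = -3 + (J - 2*J) = -3 - J)
(I(v(o)) + D(-5, -6))**2 = ((-3 - 1*(-1))**2 + (-2 - 6))**2 = ((-3 + 1)**2 - 8)**2 = ((-2)**2 - 8)**2 = (4 - 8)**2 = (-4)**2 = 16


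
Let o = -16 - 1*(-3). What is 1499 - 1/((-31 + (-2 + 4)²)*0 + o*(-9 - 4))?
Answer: 253330/169 ≈ 1499.0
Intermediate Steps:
o = -13 (o = -16 + 3 = -13)
1499 - 1/((-31 + (-2 + 4)²)*0 + o*(-9 - 4)) = 1499 - 1/((-31 + (-2 + 4)²)*0 - 13*(-9 - 4)) = 1499 - 1/((-31 + 2²)*0 - 13*(-13)) = 1499 - 1/((-31 + 4)*0 + 169) = 1499 - 1/(-27*0 + 169) = 1499 - 1/(0 + 169) = 1499 - 1/169 = 253330/169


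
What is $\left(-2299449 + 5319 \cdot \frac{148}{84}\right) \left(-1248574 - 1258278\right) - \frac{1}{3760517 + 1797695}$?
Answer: $\frac{223363398363301514201}{38907484} \approx 5.7409 \cdot 10^{12}$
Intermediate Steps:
$\left(-2299449 + 5319 \cdot \frac{148}{84}\right) \left(-1248574 - 1258278\right) - \frac{1}{3760517 + 1797695} = \left(-2299449 + 5319 \cdot 148 \cdot \frac{1}{84}\right) \left(-2506852\right) - \frac{1}{5558212} = \left(-2299449 + 5319 \cdot \frac{37}{21}\right) \left(-2506852\right) - \frac{1}{5558212} = \left(-2299449 + \frac{65601}{7}\right) \left(-2506852\right) - \frac{1}{5558212} = \left(- \frac{16030542}{7}\right) \left(-2506852\right) - \frac{1}{5558212} = \frac{40186196273784}{7} - \frac{1}{5558212} = \frac{223363398363301514201}{38907484}$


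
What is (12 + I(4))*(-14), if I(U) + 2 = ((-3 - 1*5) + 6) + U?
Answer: -168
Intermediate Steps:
I(U) = -4 + U (I(U) = -2 + (((-3 - 1*5) + 6) + U) = -2 + (((-3 - 5) + 6) + U) = -2 + ((-8 + 6) + U) = -2 + (-2 + U) = -4 + U)
(12 + I(4))*(-14) = (12 + (-4 + 4))*(-14) = (12 + 0)*(-14) = 12*(-14) = -168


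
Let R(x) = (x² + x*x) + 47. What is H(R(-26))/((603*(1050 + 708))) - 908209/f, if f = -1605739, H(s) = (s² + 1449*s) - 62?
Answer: 3680249293888/851101082343 ≈ 4.3241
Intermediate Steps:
R(x) = 47 + 2*x² (R(x) = (x² + x²) + 47 = 2*x² + 47 = 47 + 2*x²)
H(s) = -62 + s² + 1449*s
H(R(-26))/((603*(1050 + 708))) - 908209/f = (-62 + (47 + 2*(-26)²)² + 1449*(47 + 2*(-26)²))/((603*(1050 + 708))) - 908209/(-1605739) = (-62 + (47 + 2*676)² + 1449*(47 + 2*676))/((603*1758)) - 908209*(-1/1605739) = (-62 + (47 + 1352)² + 1449*(47 + 1352))/1060074 + 908209/1605739 = (-62 + 1399² + 1449*1399)*(1/1060074) + 908209/1605739 = (-62 + 1957201 + 2027151)*(1/1060074) + 908209/1605739 = 3984290*(1/1060074) + 908209/1605739 = 1992145/530037 + 908209/1605739 = 3680249293888/851101082343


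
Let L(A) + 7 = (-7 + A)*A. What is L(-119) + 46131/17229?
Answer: 86085718/5743 ≈ 14990.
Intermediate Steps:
L(A) = -7 + A*(-7 + A) (L(A) = -7 + (-7 + A)*A = -7 + A*(-7 + A))
L(-119) + 46131/17229 = (-7 + (-119)**2 - 7*(-119)) + 46131/17229 = (-7 + 14161 + 833) + 46131*(1/17229) = 14987 + 15377/5743 = 86085718/5743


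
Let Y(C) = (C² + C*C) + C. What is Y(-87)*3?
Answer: 45153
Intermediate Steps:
Y(C) = C + 2*C² (Y(C) = (C² + C²) + C = 2*C² + C = C + 2*C²)
Y(-87)*3 = -87*(1 + 2*(-87))*3 = -87*(1 - 174)*3 = -87*(-173)*3 = 15051*3 = 45153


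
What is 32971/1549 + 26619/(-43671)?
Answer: 466214570/22548793 ≈ 20.676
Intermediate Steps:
32971/1549 + 26619/(-43671) = 32971*(1/1549) + 26619*(-1/43671) = 32971/1549 - 8873/14557 = 466214570/22548793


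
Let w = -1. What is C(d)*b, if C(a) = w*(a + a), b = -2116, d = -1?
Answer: -4232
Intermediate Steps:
C(a) = -2*a (C(a) = -(a + a) = -2*a)
C(d)*b = -2*(-1)*(-2116) = 2*(-2116) = -4232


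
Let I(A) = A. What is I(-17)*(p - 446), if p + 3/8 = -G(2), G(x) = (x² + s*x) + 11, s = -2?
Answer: 62203/8 ≈ 7775.4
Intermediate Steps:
G(x) = 11 + x² - 2*x (G(x) = (x² - 2*x) + 11 = 11 + x² - 2*x)
p = -91/8 (p = -3/8 - (11 + 2² - 2*2) = -3/8 - (11 + 4 - 4) = -3/8 - 1*11 = -3/8 - 11 = -91/8 ≈ -11.375)
I(-17)*(p - 446) = -17*(-91/8 - 446) = -17*(-3659/8) = 62203/8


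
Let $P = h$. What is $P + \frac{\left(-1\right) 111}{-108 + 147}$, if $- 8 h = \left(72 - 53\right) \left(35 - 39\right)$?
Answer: $\frac{173}{26} \approx 6.6538$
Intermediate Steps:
$h = \frac{19}{2}$ ($h = - \frac{\left(72 - 53\right) \left(35 - 39\right)}{8} = - \frac{19 \left(-4\right)}{8} = \left(- \frac{1}{8}\right) \left(-76\right) = \frac{19}{2} \approx 9.5$)
$P = \frac{19}{2} \approx 9.5$
$P + \frac{\left(-1\right) 111}{-108 + 147} = \frac{19}{2} + \frac{\left(-1\right) 111}{-108 + 147} = \frac{19}{2} - \frac{111}{39} = \frac{19}{2} - \frac{37}{13} = \frac{173}{26}$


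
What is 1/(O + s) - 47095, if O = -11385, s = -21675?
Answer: -1556960701/33060 ≈ -47095.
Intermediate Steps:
1/(O + s) - 47095 = 1/(-11385 - 21675) - 47095 = 1/(-33060) - 47095 = -1/33060 - 47095 = -1556960701/33060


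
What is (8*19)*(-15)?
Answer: -2280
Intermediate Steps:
(8*19)*(-15) = 152*(-15) = -2280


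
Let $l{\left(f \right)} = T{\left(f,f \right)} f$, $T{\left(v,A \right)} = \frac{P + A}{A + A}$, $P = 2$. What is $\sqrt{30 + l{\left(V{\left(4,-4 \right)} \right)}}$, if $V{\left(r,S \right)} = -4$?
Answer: $\sqrt{29} \approx 5.3852$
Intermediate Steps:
$T{\left(v,A \right)} = \frac{2 + A}{2 A}$ ($T{\left(v,A \right)} = \frac{2 + A}{A + A} = \frac{2 + A}{2 A}$)
$l{\left(f \right)} = 1 + \frac{f}{2}$ ($l{\left(f \right)} = \frac{2 + f}{2 f} f = 1 + \frac{f}{2}$)
$\sqrt{30 + l{\left(V{\left(4,-4 \right)} \right)}} = \sqrt{30 + \left(1 + \frac{1}{2} \left(-4\right)\right)} = \sqrt{30 + \left(1 - 2\right)} = \sqrt{30 - 1} = \sqrt{29}$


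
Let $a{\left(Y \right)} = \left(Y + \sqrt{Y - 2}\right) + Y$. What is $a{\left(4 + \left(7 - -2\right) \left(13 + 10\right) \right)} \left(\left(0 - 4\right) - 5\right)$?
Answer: $-3798 - 9 \sqrt{209} \approx -3928.1$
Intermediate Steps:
$a{\left(Y \right)} = \sqrt{-2 + Y} + 2 Y$ ($a{\left(Y \right)} = \left(Y + \sqrt{-2 + Y}\right) + Y = \sqrt{-2 + Y} + 2 Y$)
$a{\left(4 + \left(7 - -2\right) \left(13 + 10\right) \right)} \left(\left(0 - 4\right) - 5\right) = \left(\sqrt{-2 + \left(4 + \left(7 - -2\right) \left(13 + 10\right)\right)} + 2 \left(4 + \left(7 - -2\right) \left(13 + 10\right)\right)\right) \left(\left(0 - 4\right) - 5\right) = \left(\sqrt{-2 + \left(4 + \left(7 + \left(-2 + 4\right)\right) 23\right)} + 2 \left(4 + \left(7 + \left(-2 + 4\right)\right) 23\right)\right) \left(-4 - 5\right) = \left(\sqrt{-2 + \left(4 + \left(7 + 2\right) 23\right)} + 2 \left(4 + \left(7 + 2\right) 23\right)\right) \left(-9\right) = \left(\sqrt{-2 + \left(4 + 9 \cdot 23\right)} + 2 \left(4 + 9 \cdot 23\right)\right) \left(-9\right) = \left(\sqrt{-2 + \left(4 + 207\right)} + 2 \left(4 + 207\right)\right) \left(-9\right) = \left(\sqrt{-2 + 211} + 2 \cdot 211\right) \left(-9\right) = \left(\sqrt{209} + 422\right) \left(-9\right) = \left(422 + \sqrt{209}\right) \left(-9\right) = -3798 - 9 \sqrt{209}$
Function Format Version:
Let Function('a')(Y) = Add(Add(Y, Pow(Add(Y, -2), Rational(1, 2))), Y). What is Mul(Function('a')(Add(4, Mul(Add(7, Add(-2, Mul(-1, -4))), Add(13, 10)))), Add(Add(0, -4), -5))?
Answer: Add(-3798, Mul(-9, Pow(209, Rational(1, 2)))) ≈ -3928.1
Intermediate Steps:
Function('a')(Y) = Add(Pow(Add(-2, Y), Rational(1, 2)), Mul(2, Y)) (Function('a')(Y) = Add(Add(Y, Pow(Add(-2, Y), Rational(1, 2))), Y) = Add(Pow(Add(-2, Y), Rational(1, 2)), Mul(2, Y)))
Mul(Function('a')(Add(4, Mul(Add(7, Add(-2, Mul(-1, -4))), Add(13, 10)))), Add(Add(0, -4), -5)) = Mul(Add(Pow(Add(-2, Add(4, Mul(Add(7, Add(-2, Mul(-1, -4))), Add(13, 10)))), Rational(1, 2)), Mul(2, Add(4, Mul(Add(7, Add(-2, Mul(-1, -4))), Add(13, 10))))), Add(Add(0, -4), -5)) = Mul(Add(Pow(Add(-2, Add(4, Mul(Add(7, Add(-2, 4)), 23))), Rational(1, 2)), Mul(2, Add(4, Mul(Add(7, Add(-2, 4)), 23)))), Add(-4, -5)) = Mul(Add(Pow(Add(-2, Add(4, Mul(Add(7, 2), 23))), Rational(1, 2)), Mul(2, Add(4, Mul(Add(7, 2), 23)))), -9) = Mul(Add(Pow(Add(-2, Add(4, Mul(9, 23))), Rational(1, 2)), Mul(2, Add(4, Mul(9, 23)))), -9) = Mul(Add(Pow(Add(-2, Add(4, 207)), Rational(1, 2)), Mul(2, Add(4, 207))), -9) = Mul(Add(Pow(Add(-2, 211), Rational(1, 2)), Mul(2, 211)), -9) = Mul(Add(Pow(209, Rational(1, 2)), 422), -9) = Mul(Add(422, Pow(209, Rational(1, 2))), -9) = Add(-3798, Mul(-9, Pow(209, Rational(1, 2))))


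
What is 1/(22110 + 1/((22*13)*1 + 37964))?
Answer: 38250/845707501 ≈ 4.5228e-5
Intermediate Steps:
1/(22110 + 1/((22*13)*1 + 37964)) = 1/(22110 + 1/(286*1 + 37964)) = 1/(22110 + 1/(286 + 37964)) = 1/(22110 + 1/38250) = 1/(845707501/38250) = 38250/845707501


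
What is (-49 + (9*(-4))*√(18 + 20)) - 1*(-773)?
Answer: 724 - 36*√38 ≈ 502.08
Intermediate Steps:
(-49 + (9*(-4))*√(18 + 20)) - 1*(-773) = (-49 - 36*√38) + 773 = 724 - 36*√38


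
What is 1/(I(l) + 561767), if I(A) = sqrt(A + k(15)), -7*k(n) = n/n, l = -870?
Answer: 3932369/2209075142114 - I*sqrt(42637)/2209075142114 ≈ 1.7801e-6 - 9.3472e-11*I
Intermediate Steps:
k(n) = -1/7 (k(n) = -n/(7*n) = -1/7*1 = -1/7)
I(A) = sqrt(-1/7 + A) (I(A) = sqrt(A - 1/7) = sqrt(-1/7 + A))
1/(I(l) + 561767) = 1/(sqrt(-7 + 49*(-870))/7 + 561767) = 1/(sqrt(-7 - 42630)/7 + 561767) = 1/(sqrt(-42637)/7 + 561767) = 1/((I*sqrt(42637))/7 + 561767) = 1/(I*sqrt(42637)/7 + 561767) = 1/(561767 + I*sqrt(42637)/7)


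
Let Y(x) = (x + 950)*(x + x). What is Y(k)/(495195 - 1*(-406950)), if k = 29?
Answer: 56782/902145 ≈ 0.062941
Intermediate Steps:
Y(x) = 2*x*(950 + x) (Y(x) = (950 + x)*(2*x) = 2*x*(950 + x))
Y(k)/(495195 - 1*(-406950)) = (2*29*(950 + 29))/(495195 - 1*(-406950)) = (2*29*979)/(495195 + 406950) = 56782/902145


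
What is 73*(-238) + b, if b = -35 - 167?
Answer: -17576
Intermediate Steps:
b = -202
73*(-238) + b = 73*(-238) - 202 = -17374 - 202 = -17576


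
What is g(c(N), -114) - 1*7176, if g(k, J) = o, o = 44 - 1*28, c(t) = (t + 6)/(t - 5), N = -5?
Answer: -7160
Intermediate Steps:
c(t) = (6 + t)/(-5 + t)
o = 16 (o = 44 - 28 = 16)
g(k, J) = 16
g(c(N), -114) - 1*7176 = 16 - 1*7176 = 16 - 7176 = -7160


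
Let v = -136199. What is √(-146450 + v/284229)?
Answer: I*√1207138724221/2871 ≈ 382.69*I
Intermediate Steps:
√(-146450 + v/284229) = √(-146450 - 136199/284229) = √(-41625473249/284229) = I*√1207138724221/2871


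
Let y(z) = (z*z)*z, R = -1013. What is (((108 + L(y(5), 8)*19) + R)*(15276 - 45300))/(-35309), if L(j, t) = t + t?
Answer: -18044424/35309 ≈ -511.04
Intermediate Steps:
y(z) = z**3 (y(z) = z**2*z = z**3)
L(j, t) = 2*t
(((108 + L(y(5), 8)*19) + R)*(15276 - 45300))/(-35309) = (((108 + (2*8)*19) - 1013)*(15276 - 45300))/(-35309) = (((108 + 16*19) - 1013)*(-30024))*(-1/35309) = (((108 + 304) - 1013)*(-30024))*(-1/35309) = ((412 - 1013)*(-30024))*(-1/35309) = -601*(-30024)*(-1/35309) = 18044424*(-1/35309) = -18044424/35309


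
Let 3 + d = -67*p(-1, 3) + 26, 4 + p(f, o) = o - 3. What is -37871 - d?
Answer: -38162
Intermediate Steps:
p(f, o) = -7 + o (p(f, o) = -4 + (o - 3) = -4 + (-3 + o) = -7 + o)
d = 291 (d = -3 + (-67*(-7 + 3) + 26) = -3 + (-67*(-4) + 26) = -3 + (268 + 26) = -3 + 294 = 291)
-37871 - d = -37871 - 1*291 = -37871 - 291 = -38162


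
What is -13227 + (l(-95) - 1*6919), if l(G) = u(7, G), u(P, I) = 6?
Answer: -20140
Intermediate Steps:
l(G) = 6
-13227 + (l(-95) - 1*6919) = -13227 + (6 - 1*6919) = -13227 + (6 - 6919) = -13227 - 6913 = -20140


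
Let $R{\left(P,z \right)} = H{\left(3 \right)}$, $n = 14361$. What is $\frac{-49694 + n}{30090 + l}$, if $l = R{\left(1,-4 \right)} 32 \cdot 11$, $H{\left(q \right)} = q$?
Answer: $- \frac{35333}{31146} \approx -1.1344$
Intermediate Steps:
$R{\left(P,z \right)} = 3$
$l = 1056$ ($l = 3 \cdot 32 \cdot 11 = 96 \cdot 11 = 1056$)
$\frac{-49694 + n}{30090 + l} = \frac{-49694 + 14361}{30090 + 1056} = - \frac{35333}{31146}$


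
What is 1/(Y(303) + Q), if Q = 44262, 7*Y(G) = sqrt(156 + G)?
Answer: 240982/10666345233 - 7*sqrt(51)/31999035699 ≈ 2.2591e-5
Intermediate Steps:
Y(G) = sqrt(156 + G)/7
1/(Y(303) + Q) = 1/(sqrt(156 + 303)/7 + 44262) = 1/(sqrt(459)/7 + 44262) = 1/((3*sqrt(51))/7 + 44262) = 1/(3*sqrt(51)/7 + 44262) = 1/(44262 + 3*sqrt(51)/7)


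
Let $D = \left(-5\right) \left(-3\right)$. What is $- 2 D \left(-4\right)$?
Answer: $120$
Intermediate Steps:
$D = 15$
$- 2 D \left(-4\right) = \left(-2\right) 15 \left(-4\right) = \left(-30\right) \left(-4\right) = 120$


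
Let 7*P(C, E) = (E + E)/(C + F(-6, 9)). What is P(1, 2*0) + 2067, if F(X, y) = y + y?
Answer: 2067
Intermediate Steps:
F(X, y) = 2*y
P(C, E) = 2*E/(7*(18 + C)) (P(C, E) = ((E + E)/(C + 2*9))/7 = ((2*E)/(C + 18))/7 = ((2*E)/(18 + C))/7 = (2*E/(18 + C))/7 = 2*E/(7*(18 + C)))
P(1, 2*0) + 2067 = 2*(2*0)/(7*(18 + 1)) + 2067 = (2/7)*0/19 + 2067 = (2/7)*0*(1/19) + 2067 = 0 + 2067 = 2067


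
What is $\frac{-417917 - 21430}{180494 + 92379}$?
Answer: $- \frac{439347}{272873} \approx -1.6101$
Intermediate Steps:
$\frac{-417917 - 21430}{180494 + 92379} = - \frac{439347}{272873}$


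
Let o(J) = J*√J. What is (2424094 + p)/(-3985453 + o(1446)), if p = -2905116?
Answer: 1917090572966/15880812150673 + 695557812*√1446/15880812150673 ≈ 0.12238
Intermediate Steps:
o(J) = J^(3/2)
(2424094 + p)/(-3985453 + o(1446)) = (2424094 - 2905116)/(-3985453 + 1446^(3/2)) = -481022/(-3985453 + 1446*√1446)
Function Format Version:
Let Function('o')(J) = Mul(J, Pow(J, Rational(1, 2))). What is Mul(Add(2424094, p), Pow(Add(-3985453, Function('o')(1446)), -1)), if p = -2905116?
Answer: Add(Rational(1917090572966, 15880812150673), Mul(Rational(695557812, 15880812150673), Pow(1446, Rational(1, 2)))) ≈ 0.12238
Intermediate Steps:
Function('o')(J) = Pow(J, Rational(3, 2))
Mul(Add(2424094, p), Pow(Add(-3985453, Function('o')(1446)), -1)) = Mul(Add(2424094, -2905116), Pow(Add(-3985453, Pow(1446, Rational(3, 2))), -1)) = Mul(-481022, Pow(Add(-3985453, Mul(1446, Pow(1446, Rational(1, 2)))), -1))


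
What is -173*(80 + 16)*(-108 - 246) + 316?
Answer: 5879548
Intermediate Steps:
-173*(80 + 16)*(-108 - 246) + 316 = -16608*(-354) + 316 = -173*(-33984) + 316 = 5879232 + 316 = 5879548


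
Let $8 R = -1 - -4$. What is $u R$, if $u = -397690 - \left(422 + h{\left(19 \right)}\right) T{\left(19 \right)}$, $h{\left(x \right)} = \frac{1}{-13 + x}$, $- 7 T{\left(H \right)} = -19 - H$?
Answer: $- \frac{8399617}{56} \approx -1.4999 \cdot 10^{5}$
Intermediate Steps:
$T{\left(H \right)} = \frac{19}{7} + \frac{H}{7}$ ($T{\left(H \right)} = - \frac{-19 - H}{7} = \frac{19}{7} + \frac{H}{7}$)
$R = \frac{3}{8}$ ($R = \frac{-1 - -4}{8} = \frac{-1 + 4}{8} = \frac{1}{8} \cdot 3 = \frac{3}{8} \approx 0.375$)
$u = - \frac{8399617}{21}$ ($u = -397690 - \left(422 + \frac{1}{-13 + 19}\right) \left(\frac{19}{7} + \frac{1}{7} \cdot 19\right) = -397690 - \left(422 + \frac{1}{6}\right) \left(\frac{19}{7} + \frac{19}{7}\right) = -397690 - \left(422 + \frac{1}{6}\right) \frac{38}{7} = -397690 - \frac{2533}{6} \cdot \frac{38}{7} = -397690 - \frac{48127}{21} = - \frac{8399617}{21} \approx -3.9998 \cdot 10^{5}$)
$u R = \left(- \frac{8399617}{21}\right) \frac{3}{8} = - \frac{8399617}{56}$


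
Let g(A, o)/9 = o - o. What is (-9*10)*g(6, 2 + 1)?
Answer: 0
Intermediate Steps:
g(A, o) = 0 (g(A, o) = 9*(o - o) = 9*0 = 0)
(-9*10)*g(6, 2 + 1) = -9*10*0 = -90*0 = 0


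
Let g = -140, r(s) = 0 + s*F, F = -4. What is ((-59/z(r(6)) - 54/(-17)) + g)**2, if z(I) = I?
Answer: 3005342041/166464 ≈ 18054.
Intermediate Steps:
r(s) = -4*s (r(s) = 0 + s*(-4) = 0 - 4*s = -4*s)
((-59/z(r(6)) - 54/(-17)) + g)**2 = ((-59/((-4*6)) - 54/(-17)) - 140)**2 = ((-59/(-24) - 54*(-1/17)) - 140)**2 = ((-59*(-1/24) + 54/17) - 140)**2 = ((59/24 + 54/17) - 140)**2 = (2299/408 - 140)**2 = (-54821/408)**2 = 3005342041/166464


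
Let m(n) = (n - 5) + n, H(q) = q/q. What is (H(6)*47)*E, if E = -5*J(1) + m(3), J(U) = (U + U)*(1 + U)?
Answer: -893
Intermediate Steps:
H(q) = 1
J(U) = 2*U*(1 + U) (J(U) = (2*U)*(1 + U) = 2*U*(1 + U))
m(n) = -5 + 2*n (m(n) = (-5 + n) + n = -5 + 2*n)
E = -19 (E = -10*(1 + 1) + (-5 + 2*3) = -10*2 + (-5 + 6) = -5*4 + 1 = -20 + 1 = -19)
(H(6)*47)*E = (1*47)*(-19) = 47*(-19) = -893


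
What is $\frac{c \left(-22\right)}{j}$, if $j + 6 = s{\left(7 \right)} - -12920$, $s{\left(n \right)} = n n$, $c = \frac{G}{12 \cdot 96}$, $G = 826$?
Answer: $- \frac{4543}{3733344} \approx -0.0012169$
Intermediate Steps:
$c = \frac{413}{576}$ ($c = \frac{826}{12 \cdot 96} = \frac{826}{1152} = 826 \cdot \frac{1}{1152} = \frac{413}{576} \approx 0.71701$)
$s{\left(n \right)} = n^{2}$
$j = 12963$ ($j = -6 + \left(7^{2} - -12920\right) = -6 + \left(49 + 12920\right) = -6 + 12969 = 12963$)
$\frac{c \left(-22\right)}{j} = \frac{\frac{413}{576} \left(-22\right)}{12963} = \left(- \frac{4543}{288}\right) \frac{1}{12963} = - \frac{4543}{3733344}$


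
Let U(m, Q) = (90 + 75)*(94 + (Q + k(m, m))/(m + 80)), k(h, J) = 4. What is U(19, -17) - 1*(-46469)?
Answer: 185872/3 ≈ 61957.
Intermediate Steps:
U(m, Q) = 15510 + 165*(4 + Q)/(80 + m) (U(m, Q) = (90 + 75)*(94 + (Q + 4)/(m + 80)) = 165*(94 + (4 + Q)/(80 + m)) = 15510 + 165*(4 + Q)/(80 + m))
U(19, -17) - 1*(-46469) = 165*(7524 - 17 + 94*19)/(80 + 19) - 1*(-46469) = 165*(7524 - 17 + 1786)/99 + 46469 = 165*(1/99)*9293 + 46469 = 46465/3 + 46469 = 185872/3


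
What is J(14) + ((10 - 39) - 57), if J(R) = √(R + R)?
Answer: -86 + 2*√7 ≈ -80.708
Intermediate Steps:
J(R) = √2*√R (J(R) = √(2*R) = √2*√R)
J(14) + ((10 - 39) - 57) = √2*√14 + ((10 - 39) - 57) = 2*√7 + (-29 - 57) = 2*√7 - 86 = -86 + 2*√7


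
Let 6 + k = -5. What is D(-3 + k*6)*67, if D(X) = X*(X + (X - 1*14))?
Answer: 702696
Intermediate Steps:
k = -11 (k = -6 - 5 = -11)
D(X) = X*(-14 + 2*X) (D(X) = X*(X + (X - 14)) = X*(X + (-14 + X)) = X*(-14 + 2*X))
D(-3 + k*6)*67 = (2*(-3 - 11*6)*(-7 + (-3 - 11*6)))*67 = (2*(-3 - 66)*(-7 + (-3 - 66)))*67 = (2*(-69)*(-7 - 69))*67 = (2*(-69)*(-76))*67 = 10488*67 = 702696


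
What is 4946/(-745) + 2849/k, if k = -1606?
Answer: -915071/108770 ≈ -8.4129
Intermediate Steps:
4946/(-745) + 2849/k = 4946/(-745) + 2849/(-1606) = 4946*(-1/745) + 2849*(-1/1606) = -4946/745 - 259/146 = -915071/108770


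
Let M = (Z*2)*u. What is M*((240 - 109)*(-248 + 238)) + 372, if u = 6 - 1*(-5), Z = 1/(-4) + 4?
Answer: -107703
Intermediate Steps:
Z = 15/4 (Z = -¼ + 4 = 15/4 ≈ 3.7500)
u = 11 (u = 6 + 5 = 11)
M = 165/2 (M = ((15/4)*2)*11 = (15/2)*11 = 165/2 ≈ 82.500)
M*((240 - 109)*(-248 + 238)) + 372 = 165*((240 - 109)*(-248 + 238))/2 + 372 = 165*(131*(-10))/2 + 372 = (165/2)*(-1310) + 372 = -108075 + 372 = -107703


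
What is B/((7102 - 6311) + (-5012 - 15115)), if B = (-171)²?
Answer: -29241/19336 ≈ -1.5123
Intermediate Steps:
B = 29241
B/((7102 - 6311) + (-5012 - 15115)) = 29241/((7102 - 6311) + (-5012 - 15115)) = 29241/(791 - 20127) = 29241/(-19336) = 29241*(-1/19336) = -29241/19336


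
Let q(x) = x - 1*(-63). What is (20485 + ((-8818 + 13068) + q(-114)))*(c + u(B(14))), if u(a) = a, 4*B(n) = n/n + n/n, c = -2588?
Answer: -63869850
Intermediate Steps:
q(x) = 63 + x (q(x) = x + 63 = 63 + x)
B(n) = ½ (B(n) = (n/n + n/n)/4 = (1 + 1)/4 = (¼)*2 = ½)
(20485 + ((-8818 + 13068) + q(-114)))*(c + u(B(14))) = (20485 + ((-8818 + 13068) + (63 - 114)))*(-2588 + ½) = (20485 + (4250 - 51))*(-5175/2) = (20485 + 4199)*(-5175/2) = 24684*(-5175/2) = -63869850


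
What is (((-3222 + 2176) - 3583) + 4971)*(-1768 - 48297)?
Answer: -17122230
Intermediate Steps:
(((-3222 + 2176) - 3583) + 4971)*(-1768 - 48297) = ((-1046 - 3583) + 4971)*(-50065) = (-4629 + 4971)*(-50065) = 342*(-50065) = -17122230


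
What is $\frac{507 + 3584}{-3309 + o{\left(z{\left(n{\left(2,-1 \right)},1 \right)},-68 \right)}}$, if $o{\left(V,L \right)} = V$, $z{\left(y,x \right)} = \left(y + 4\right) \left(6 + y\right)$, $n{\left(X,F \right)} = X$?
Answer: $- \frac{4091}{3261} \approx -1.2545$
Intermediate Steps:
$z{\left(y,x \right)} = \left(4 + y\right) \left(6 + y\right)$
$\frac{507 + 3584}{-3309 + o{\left(z{\left(n{\left(2,-1 \right)},1 \right)},-68 \right)}} = \frac{507 + 3584}{-3309 + \left(24 + 2^{2} + 10 \cdot 2\right)} = \frac{4091}{-3309 + \left(24 + 4 + 20\right)} = \frac{4091}{-3309 + 48} = \frac{4091}{-3261} = 4091 \left(- \frac{1}{3261}\right) = - \frac{4091}{3261}$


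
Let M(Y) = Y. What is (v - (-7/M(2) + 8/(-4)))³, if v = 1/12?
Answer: 300763/1728 ≈ 174.05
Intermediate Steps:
v = 1/12 ≈ 0.083333
(v - (-7/M(2) + 8/(-4)))³ = (1/12 - (-7/2 + 8/(-4)))³ = (1/12 - (-7*½ + 8*(-¼)))³ = (1/12 - (-7/2 - 2))³ = (1/12 - 1*(-11/2))³ = (1/12 + 11/2)³ = (67/12)³ = 300763/1728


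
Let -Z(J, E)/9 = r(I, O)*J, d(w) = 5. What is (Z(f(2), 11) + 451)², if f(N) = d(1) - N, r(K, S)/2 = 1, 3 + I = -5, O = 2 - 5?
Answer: 157609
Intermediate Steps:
O = -3
I = -8 (I = -3 - 5 = -8)
r(K, S) = 2 (r(K, S) = 2*1 = 2)
f(N) = 5 - N
Z(J, E) = -18*J
(Z(f(2), 11) + 451)² = (-18*(5 - 1*2) + 451)² = (-18*(5 - 2) + 451)² = (-18*3 + 451)² = (-54 + 451)² = 397² = 157609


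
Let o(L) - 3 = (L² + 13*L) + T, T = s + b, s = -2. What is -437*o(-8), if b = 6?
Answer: 14421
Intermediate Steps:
T = 4 (T = -2 + 6 = 4)
o(L) = 7 + L² + 13*L (o(L) = 3 + ((L² + 13*L) + 4) = 3 + (4 + L² + 13*L) = 7 + L² + 13*L)
-437*o(-8) = -437*(7 + (-8)² + 13*(-8)) = -437*(7 + 64 - 104) = -437*(-33) = 14421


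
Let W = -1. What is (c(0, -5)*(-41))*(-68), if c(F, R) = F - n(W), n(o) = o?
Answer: 2788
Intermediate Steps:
c(F, R) = 1 + F (c(F, R) = F - 1*(-1) = F + 1 = 1 + F)
(c(0, -5)*(-41))*(-68) = ((1 + 0)*(-41))*(-68) = (1*(-41))*(-68) = -41*(-68) = 2788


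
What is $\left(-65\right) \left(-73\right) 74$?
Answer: $351130$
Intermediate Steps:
$\left(-65\right) \left(-73\right) 74 = 4745 \cdot 74 = 351130$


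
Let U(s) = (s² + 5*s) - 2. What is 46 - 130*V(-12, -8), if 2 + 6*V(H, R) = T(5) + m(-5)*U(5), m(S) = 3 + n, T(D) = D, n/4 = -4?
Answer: 13501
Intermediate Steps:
n = -16 (n = 4*(-4) = -16)
m(S) = -13 (m(S) = 3 - 16 = -13)
U(s) = -2 + s² + 5*s
V(H, R) = -207/2 (V(H, R) = -⅓ + (5 - 13*(-2 + 5² + 5*5))/6 = -⅓ + (5 - 13*(-2 + 25 + 25))/6 = -⅓ + (5 - 13*48)/6 = -⅓ + (5 - 624)/6 = -⅓ + (⅙)*(-619) = -⅓ - 619/6 = -207/2)
46 - 130*V(-12, -8) = 46 - 130*(-207/2) = 46 + 13455 = 13501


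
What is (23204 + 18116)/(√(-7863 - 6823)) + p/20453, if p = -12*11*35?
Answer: -4620/20453 - 20660*I*√14686/7343 ≈ -0.22588 - 340.96*I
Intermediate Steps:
p = -4620 (p = -132*35 = -4620)
(23204 + 18116)/(√(-7863 - 6823)) + p/20453 = (23204 + 18116)/(√(-7863 - 6823)) - 4620/20453 = 41320/(√(-14686)) - 4620*1/20453 = 41320/((I*√14686)) - 4620/20453 = 41320*(-I*√14686/14686) - 4620/20453 = -20660*I*√14686/7343 - 4620/20453 = -4620/20453 - 20660*I*√14686/7343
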